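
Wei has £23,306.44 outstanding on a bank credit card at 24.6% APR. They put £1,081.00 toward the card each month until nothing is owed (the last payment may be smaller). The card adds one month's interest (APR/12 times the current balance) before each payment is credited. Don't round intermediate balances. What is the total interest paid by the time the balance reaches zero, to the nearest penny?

£7,771.61

Monthly rate r = 24.6%/12 = 2.05% = 0.0205.
Payoff takes n = ⌈−ln(1 − rB₀/P)/ln(1+r)⌉ = ⌈28.747⌉ = 29 payments; the last is £810.05.
Total paid = 28·£1,081.00 + £810.05 = £31,078.05.
Total interest = total paid − principal = £31,078.05 − £23,306.44 = £7,771.61.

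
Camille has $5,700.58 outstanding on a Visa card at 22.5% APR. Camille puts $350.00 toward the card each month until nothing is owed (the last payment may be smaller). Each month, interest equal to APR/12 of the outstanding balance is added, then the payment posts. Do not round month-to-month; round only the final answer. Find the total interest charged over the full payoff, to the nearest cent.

Monthly rate r = 22.5%/12 = 1.875% = 0.01875.
Payoff takes n = ⌈−ln(1 − rB₀/P)/ln(1+r)⌉ = ⌈19.616⌉ = 20 payments; the last is $216.51.
Total paid = 19·$350.00 + $216.51 = $6,866.51.
Total interest = total paid − principal = $6,866.51 − $5,700.58 = $1,165.93.

$1,165.93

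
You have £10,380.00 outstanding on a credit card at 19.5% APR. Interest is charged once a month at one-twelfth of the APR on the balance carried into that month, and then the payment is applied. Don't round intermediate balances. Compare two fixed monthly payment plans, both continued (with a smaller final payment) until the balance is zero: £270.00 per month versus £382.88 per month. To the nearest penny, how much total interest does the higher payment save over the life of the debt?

Monthly rate r = 19.5%/12 = 1.625% = 0.01625.
At £270.00/mo: n = ⌈−ln(1 − rB₀/P)/ln(1+r)⌉ = 61 payments (last £216.85); total interest = total paid − £10,380.00 = £6,036.85.
At £382.88/mo: 37 payments (last £11.74); total interest £3,415.42.
Interest saved = £6,036.85 − £3,415.42 = £2,621.43.

£2,621.43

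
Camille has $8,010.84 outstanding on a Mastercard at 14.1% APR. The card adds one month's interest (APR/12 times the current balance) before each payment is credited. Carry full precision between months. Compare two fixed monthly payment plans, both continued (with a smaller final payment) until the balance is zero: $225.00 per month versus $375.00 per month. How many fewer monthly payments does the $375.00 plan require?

Monthly rate r = 14.1%/12 = 1.175% = 0.01175.
At $225.00/mo: n = ⌈−ln(1 − rB₀/P)/ln(1+r)⌉ = 47 payments (last $87.50); total interest = total paid − $8,010.84 = $2,426.66.
At $375.00/mo: 25 payments (last $278.70); total interest $1,267.86.
Payments saved = 47 − 25 = 22.

22 fewer payments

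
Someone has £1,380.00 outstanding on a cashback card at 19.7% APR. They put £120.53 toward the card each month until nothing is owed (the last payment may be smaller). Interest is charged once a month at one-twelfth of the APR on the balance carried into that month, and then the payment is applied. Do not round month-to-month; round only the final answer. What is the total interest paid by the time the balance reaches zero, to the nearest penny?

£161.32

Monthly rate r = 19.7%/12 = 1.64167% = 0.0164167.
Payoff takes n = ⌈−ln(1 − rB₀/P)/ln(1+r)⌉ = ⌈12.787⌉ = 13 payments; the last is £94.96.
Total paid = 12·£120.53 + £94.96 = £1,541.32.
Total interest = total paid − principal = £1,541.32 − £1,380.00 = £161.32.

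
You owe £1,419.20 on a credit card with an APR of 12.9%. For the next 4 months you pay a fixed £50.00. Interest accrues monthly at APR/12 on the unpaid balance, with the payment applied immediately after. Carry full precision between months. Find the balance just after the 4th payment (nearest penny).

£1,277.97

Monthly rate r = 12.9%/12 = 1.075% = 0.01075.
Each month: B ← B·(1+r) − £50.00.
Month 1: interest £15.26; balance after payment £1,384.46.
Month 2: interest £14.88; balance after payment £1,349.34.
Month 3: interest £14.51; balance after payment £1,313.84.
Month 4: interest £14.12; balance after payment £1,277.97.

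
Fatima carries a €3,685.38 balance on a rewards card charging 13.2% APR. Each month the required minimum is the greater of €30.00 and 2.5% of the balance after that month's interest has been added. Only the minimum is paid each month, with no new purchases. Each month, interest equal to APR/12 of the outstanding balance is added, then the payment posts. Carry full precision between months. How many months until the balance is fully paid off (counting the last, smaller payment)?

132 months

Monthly rate r = 13.2%/12 = 1.1% = 0.011.
While 2.5% of the post-interest balance exceeds €30.00, each month B ← (B·(1+r))·(1 − 0.025), i.e. B shrinks by the factor (1+r)·0.975 = 0.98572.
This holds for months 1–79. Entering month 80 the balance is €1,183.55; 2.5% of the post-interest balance is now below €30.00, so the flat €30.00 minimum applies from here.
From month 80 a fixed €30.00 at rate r clears €1,183.55 in 53 more payments. Total: 79 + 53 = 132 months.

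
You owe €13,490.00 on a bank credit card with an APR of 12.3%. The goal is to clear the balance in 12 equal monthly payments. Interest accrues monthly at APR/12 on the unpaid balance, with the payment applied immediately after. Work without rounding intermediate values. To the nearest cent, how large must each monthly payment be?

Monthly rate r = 12.3%/12 = 1.025% = 0.01025.
Level-payment amortization: P = B₀·r / (1 − (1+r)^(−n)) = 13490.00·0.01025 / (1 − 1.01025^(−12)).
Denominator 1 − (1+r)^(−12) = 0.115182526.
P = 138.273 / 0.115182526 ≈ 1200.46.

€1,200.46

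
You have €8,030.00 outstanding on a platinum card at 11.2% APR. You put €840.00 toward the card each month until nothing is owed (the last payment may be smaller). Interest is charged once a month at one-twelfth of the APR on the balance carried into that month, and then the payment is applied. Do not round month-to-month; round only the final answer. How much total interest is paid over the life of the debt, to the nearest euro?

€420

Monthly rate r = 11.2%/12 = 0.933333% = 0.00933333.
Payoff takes n = ⌈−ln(1 − rB₀/P)/ln(1+r)⌉ = ⌈10.060⌉ = 11 payments; the last is €50.48.
Total paid = 10·€840.00 + €50.48 = €8,450.48.
Total interest = total paid − principal = €8,450.48 − €8,030.00 = €420.48.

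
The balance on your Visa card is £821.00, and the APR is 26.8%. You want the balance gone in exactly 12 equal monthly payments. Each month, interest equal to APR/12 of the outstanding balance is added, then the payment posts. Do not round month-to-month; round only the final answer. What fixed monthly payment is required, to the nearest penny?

£78.75

Monthly rate r = 26.8%/12 = 2.23333% = 0.0223333.
Level-payment amortization: P = B₀·r / (1 − (1+r)^(−n)) = 821.00·0.0223333 / (1 − 1.02233^(−12)).
Denominator 1 − (1+r)^(−12) = 0.232833297.
P = 18.3357 / 0.232833297 ≈ 78.75.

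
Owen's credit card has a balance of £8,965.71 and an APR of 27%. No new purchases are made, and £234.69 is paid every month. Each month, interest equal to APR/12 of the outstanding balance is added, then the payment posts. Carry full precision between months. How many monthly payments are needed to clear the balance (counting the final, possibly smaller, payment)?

89 months

Monthly rate r = 27%/12 = 2.25% = 0.0225.
Recurrence: B ← B·(1+r) − £234.69.
Month 1: interest £201.73; balance after payment £8,932.75.
Month 2: interest £200.99; balance after payment £8,899.05.
Closed form: n = −ln(1 − rB₀/P)/ln(1+r) = −ln(0.14045)/ln(1.0225) ≈ 88.219, so the balance reaches zero during payment 89.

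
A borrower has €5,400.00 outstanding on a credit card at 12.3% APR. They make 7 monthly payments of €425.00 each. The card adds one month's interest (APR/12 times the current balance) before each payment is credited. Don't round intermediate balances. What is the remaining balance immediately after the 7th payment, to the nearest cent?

€2,731.51

Monthly rate r = 12.3%/12 = 1.025% = 0.01025.
Each month: B ← B·(1+r) − €425.00.
Month 1: interest €55.35; balance after payment €5,030.35.
Month 2: interest €51.56; balance after payment €4,656.91.
Month 3: interest €47.73; balance after payment €4,279.64.
Month 4: interest €43.87; balance after payment €3,898.51.
Month 5: interest €39.96; balance after payment €3,513.47.
Month 6: interest €36.01; balance after payment €3,124.48.
Month 7: interest €32.03; balance after payment €2,731.51.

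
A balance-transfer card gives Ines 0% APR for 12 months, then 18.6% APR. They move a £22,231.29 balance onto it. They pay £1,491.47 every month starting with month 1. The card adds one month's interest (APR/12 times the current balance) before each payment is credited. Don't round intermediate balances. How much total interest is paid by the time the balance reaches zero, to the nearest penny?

Promo months 1–12 at r₀ = 0%/12 = 0; months 13+ at r₁ = 18.6%/12 = 0.0155.
After month 12 (no interest yet): B = £22,231.29 − 12·£1,491.47 = £4,333.65.
Then at r₁ with £1,491.47/mo: n₂ = −ln(1 − r₁·B/P)/ln(1+r₁) ≈ 3.00 → 3 more payments.
Total paid = 14·£1,491.47 + £1,485.65 = £22,366.23; interest = £22,366.23 − £22,231.29 = £134.94.

£134.94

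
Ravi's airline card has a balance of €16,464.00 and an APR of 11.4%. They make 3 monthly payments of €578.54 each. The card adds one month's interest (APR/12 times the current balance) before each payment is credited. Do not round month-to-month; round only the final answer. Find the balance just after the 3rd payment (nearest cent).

Monthly rate r = 11.4%/12 = 0.95% = 0.0095.
Each month: B ← B·(1+r) − €578.54.
Month 1: interest €156.41; balance after payment €16,041.87.
Month 2: interest €152.40; balance after payment €15,615.73.
Month 3: interest €148.35; balance after payment €15,185.54.

€15,185.54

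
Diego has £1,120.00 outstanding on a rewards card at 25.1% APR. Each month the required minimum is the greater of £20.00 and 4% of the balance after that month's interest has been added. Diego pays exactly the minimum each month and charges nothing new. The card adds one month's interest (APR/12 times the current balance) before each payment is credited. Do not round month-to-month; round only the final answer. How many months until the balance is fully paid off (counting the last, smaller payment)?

76 months

Monthly rate r = 25.1%/12 = 2.09167% = 0.0209167.
While 4% of the post-interest balance exceeds £20.00, each month B ← (B·(1+r))·(1 − 0.04), i.e. B shrinks by the factor (1+r)·0.96 = 0.98008.
This holds for months 1–42. Entering month 43 the balance is £481.06; 4% of the post-interest balance is now below £20.00, so the flat £20.00 minimum applies from here.
From month 43 a fixed £20.00 at rate r clears £481.06 in 34 more payments. Total: 42 + 34 = 76 months.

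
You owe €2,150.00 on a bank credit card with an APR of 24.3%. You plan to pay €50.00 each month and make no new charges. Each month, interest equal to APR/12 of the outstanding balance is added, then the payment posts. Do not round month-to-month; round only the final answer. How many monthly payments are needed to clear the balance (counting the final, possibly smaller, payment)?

Monthly rate r = 24.3%/12 = 2.025% = 0.02025.
Recurrence: B ← B·(1+r) − €50.00.
Month 1: interest €43.54; balance after payment €2,143.54.
Month 2: interest €43.41; balance after payment €2,136.94.
Closed form: n = −ln(1 − rB₀/P)/ln(1+r) = −ln(0.12925)/ln(1.02025) ≈ 102.057, so the balance reaches zero during payment 103.

103 months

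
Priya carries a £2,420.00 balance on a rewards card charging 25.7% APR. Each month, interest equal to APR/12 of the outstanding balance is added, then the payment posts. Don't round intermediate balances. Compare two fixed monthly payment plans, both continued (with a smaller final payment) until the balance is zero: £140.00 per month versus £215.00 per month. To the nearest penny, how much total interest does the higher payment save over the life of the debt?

Monthly rate r = 25.7%/12 = 2.14167% = 0.0214167.
At £140.00/mo: n = ⌈−ln(1 − rB₀/P)/ln(1+r)⌉ = 22 payments (last £114.88); total interest = total paid − £2,420.00 = £634.88.
At £215.00/mo: 14 payments (last £3.67); total interest £378.67.
Interest saved = £634.88 − £378.67 = £256.21.

£256.21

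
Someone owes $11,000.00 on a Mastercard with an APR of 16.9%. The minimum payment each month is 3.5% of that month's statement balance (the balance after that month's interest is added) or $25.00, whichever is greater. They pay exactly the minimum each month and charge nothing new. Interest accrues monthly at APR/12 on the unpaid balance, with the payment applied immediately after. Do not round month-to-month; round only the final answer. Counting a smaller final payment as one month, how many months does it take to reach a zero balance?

Monthly rate r = 16.9%/12 = 1.40833% = 0.0140833.
While 3.5% of the post-interest balance exceeds $25.00, each month B ← (B·(1+r))·(1 − 0.035), i.e. B shrinks by the factor (1+r)·0.965 = 0.97859.
This holds for months 1–127. Entering month 128 the balance is $704.23; 3.5% of the post-interest balance is now below $25.00, so the flat $25.00 minimum applies from here.
From month 128 a fixed $25.00 at rate r clears $704.23 in 37 more payments. Total: 127 + 37 = 164 months.

164 months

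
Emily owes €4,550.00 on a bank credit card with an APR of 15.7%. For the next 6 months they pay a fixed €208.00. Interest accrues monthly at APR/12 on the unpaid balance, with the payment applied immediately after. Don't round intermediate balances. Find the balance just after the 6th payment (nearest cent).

€3,629.52

Monthly rate r = 15.7%/12 = 1.30833% = 0.0130833.
Each month: B ← B·(1+r) − €208.00.
Month 1: interest €59.53; balance after payment €4,401.53.
Month 2: interest €57.59; balance after payment €4,251.12.
Month 3: interest €55.62; balance after payment €4,098.73.
Month 4: interest €53.63; balance after payment €3,944.36.
Month 5: interest €51.61; balance after payment €3,787.97.
Month 6: interest €49.56; balance after payment €3,629.52.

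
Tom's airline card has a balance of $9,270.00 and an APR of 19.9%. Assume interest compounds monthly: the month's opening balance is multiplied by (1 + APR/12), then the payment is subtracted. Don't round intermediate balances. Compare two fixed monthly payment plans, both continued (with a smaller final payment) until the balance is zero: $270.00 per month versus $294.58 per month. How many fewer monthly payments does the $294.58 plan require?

7 fewer payments

Monthly rate r = 19.9%/12 = 1.65833% = 0.0165833.
At $270.00/mo: n = ⌈−ln(1 − rB₀/P)/ln(1+r)⌉ = 52 payments (last $60.66); total interest = total paid − $9,270.00 = $4,560.66.
At $294.58/mo: 45 payments (last $253.81); total interest $3,945.33.
Payments saved = 52 − 45 = 7.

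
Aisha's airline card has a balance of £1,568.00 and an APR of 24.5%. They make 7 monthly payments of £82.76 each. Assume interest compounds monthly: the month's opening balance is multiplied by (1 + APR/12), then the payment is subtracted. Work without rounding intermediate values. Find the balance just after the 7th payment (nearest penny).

Monthly rate r = 24.5%/12 = 2.04167% = 0.0204167.
Each month: B ← B·(1+r) − £82.76.
Month 1: interest £32.01; balance after payment £1,517.25.
Month 2: interest £30.98; balance after payment £1,465.47.
Month 3: interest £29.92; balance after payment £1,412.63.
Month 4: interest £28.84; balance after payment £1,358.71.
Month 5: interest £27.74; balance after payment £1,303.69.
Month 6: interest £26.62; balance after payment £1,247.55.
Month 7: interest £25.47; balance after payment £1,190.26.

£1,190.26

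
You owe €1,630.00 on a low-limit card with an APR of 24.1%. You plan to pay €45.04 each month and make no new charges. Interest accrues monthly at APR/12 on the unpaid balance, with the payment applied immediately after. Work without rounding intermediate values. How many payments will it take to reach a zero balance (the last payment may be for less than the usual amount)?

66 months

Monthly rate r = 24.1%/12 = 2.00833% = 0.0200833.
Recurrence: B ← B·(1+r) − €45.04.
Month 1: interest €32.74; balance after payment €1,617.70.
Month 2: interest €32.49; balance after payment €1,605.14.
Closed form: n = −ln(1 − rB₀/P)/ln(1+r) = −ln(0.27318)/ln(1.02008) ≈ 65.258, so the balance reaches zero during payment 66.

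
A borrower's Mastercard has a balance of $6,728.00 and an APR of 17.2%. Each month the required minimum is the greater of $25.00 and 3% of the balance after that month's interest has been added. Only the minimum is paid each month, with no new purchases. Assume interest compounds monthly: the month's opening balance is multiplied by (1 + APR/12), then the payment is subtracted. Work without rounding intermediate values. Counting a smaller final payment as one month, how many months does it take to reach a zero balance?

175 months

Monthly rate r = 17.2%/12 = 1.43333% = 0.0143333.
While 3% of the post-interest balance exceeds $25.00, each month B ← (B·(1+r))·(1 − 0.03), i.e. B shrinks by the factor (1+r)·0.97 = 0.9839.
This holds for months 1–130. Entering month 131 the balance is $816.02; 3% of the post-interest balance is now below $25.00, so the flat $25.00 minimum applies from here.
From month 131 a fixed $25.00 at rate r clears $816.02 in 45 more payments. Total: 130 + 45 = 175 months.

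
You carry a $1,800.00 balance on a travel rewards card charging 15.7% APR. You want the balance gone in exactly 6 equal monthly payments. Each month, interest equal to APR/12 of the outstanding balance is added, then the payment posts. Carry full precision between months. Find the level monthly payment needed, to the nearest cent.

Monthly rate r = 15.7%/12 = 1.30833% = 0.0130833.
Level-payment amortization: P = B₀·r / (1 − (1+r)^(−n)) = 1800.00·0.0130833 / (1 − 1.01308^(−6)).
Denominator 1 − (1+r)^(−6) = 0.0750271699.
P = 23.55 / 0.0750271699 ≈ 313.89.

$313.89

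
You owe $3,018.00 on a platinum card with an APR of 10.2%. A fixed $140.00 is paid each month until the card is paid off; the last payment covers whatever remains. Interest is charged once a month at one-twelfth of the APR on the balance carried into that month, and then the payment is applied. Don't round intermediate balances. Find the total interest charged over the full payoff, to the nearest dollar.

Monthly rate r = 10.2%/12 = 0.85% = 0.0085.
Payoff takes n = ⌈−ln(1 − rB₀/P)/ln(1+r)⌉ = ⌈23.913⌉ = 24 payments; the last is $127.92.
Total paid = 23·$140.00 + $127.92 = $3,347.92.
Total interest = total paid − principal = $3,347.92 − $3,018.00 = $329.92.

$330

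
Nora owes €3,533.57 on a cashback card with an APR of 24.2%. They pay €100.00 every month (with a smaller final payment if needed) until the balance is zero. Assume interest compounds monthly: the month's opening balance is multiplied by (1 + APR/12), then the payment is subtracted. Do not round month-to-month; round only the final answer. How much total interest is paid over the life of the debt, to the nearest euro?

€2,712

Monthly rate r = 24.2%/12 = 2.01667% = 0.0201667.
Payoff takes n = ⌈−ln(1 − rB₀/P)/ln(1+r)⌉ = ⌈62.451⌉ = 63 payments; the last is €45.32.
Total paid = 62·€100.00 + €45.32 = €6,245.32.
Total interest = total paid − principal = €6,245.32 − €3,533.57 = €2,711.75.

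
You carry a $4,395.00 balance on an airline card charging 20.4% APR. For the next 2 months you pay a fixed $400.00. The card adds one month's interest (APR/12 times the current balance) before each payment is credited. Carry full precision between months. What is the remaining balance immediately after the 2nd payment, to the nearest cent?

Monthly rate r = 20.4%/12 = 1.7% = 0.017.
Each month: B ← B·(1+r) − $400.00.
Month 1: interest $74.71; balance after payment $4,069.72.
Month 2: interest $69.19; balance after payment $3,738.90.

$3,738.90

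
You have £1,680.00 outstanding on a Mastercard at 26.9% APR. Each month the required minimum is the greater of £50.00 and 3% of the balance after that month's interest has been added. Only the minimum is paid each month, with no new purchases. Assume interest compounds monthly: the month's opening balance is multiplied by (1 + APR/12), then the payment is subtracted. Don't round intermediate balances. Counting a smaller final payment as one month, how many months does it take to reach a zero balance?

63 months

Monthly rate r = 26.9%/12 = 2.24167% = 0.0224167.
While 3% of the post-interest balance exceeds £50.00, each month B ← (B·(1+r))·(1 − 0.03), i.e. B shrinks by the factor (1+r)·0.97 = 0.99174.
This holds for months 1–4. Entering month 5 the balance is £1,625.20; 3% of the post-interest balance is now below £50.00, so the flat £50.00 minimum applies from here.
From month 5 a fixed £50.00 at rate r clears £1,625.20 in 59 more payments. Total: 4 + 59 = 63 months.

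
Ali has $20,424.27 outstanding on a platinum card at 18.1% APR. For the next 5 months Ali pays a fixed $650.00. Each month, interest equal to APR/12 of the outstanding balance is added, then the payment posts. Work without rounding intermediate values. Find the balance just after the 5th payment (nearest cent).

$18,662.24

Monthly rate r = 18.1%/12 = 1.50833% = 0.0150833.
Each month: B ← B·(1+r) − $650.00.
Month 1: interest $308.07; balance after payment $20,082.34.
Month 2: interest $302.91; balance after payment $19,735.24.
Month 3: interest $297.67; balance after payment $19,382.92.
Month 4: interest $292.36; balance after payment $19,025.28.
Month 5: interest $286.96; balance after payment $18,662.24.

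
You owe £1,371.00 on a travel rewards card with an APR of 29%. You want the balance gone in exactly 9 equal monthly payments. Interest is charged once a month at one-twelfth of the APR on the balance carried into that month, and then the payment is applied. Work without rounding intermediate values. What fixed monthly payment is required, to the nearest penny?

£171.33

Monthly rate r = 29%/12 = 2.41667% = 0.0241667.
Level-payment amortization: P = B₀·r / (1 − (1+r)^(−n)) = 1371.00·0.0241667 / (1 − 1.02417^(−9)).
Denominator 1 − (1+r)^(−9) = 0.193388762.
P = 33.1325 / 0.193388762 ≈ 171.33.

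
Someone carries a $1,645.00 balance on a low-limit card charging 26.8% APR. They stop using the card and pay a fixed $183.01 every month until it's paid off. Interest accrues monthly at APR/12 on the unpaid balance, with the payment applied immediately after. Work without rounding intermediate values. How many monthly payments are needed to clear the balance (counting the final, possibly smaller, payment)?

Monthly rate r = 26.8%/12 = 2.23333% = 0.0223333.
Recurrence: B ← B·(1+r) − $183.01.
Month 1: interest $36.74; balance after payment $1,498.73.
Month 2: interest $33.47; balance after payment $1,349.19.
Closed form: n = −ln(1 − rB₀/P)/ln(1+r) = −ln(0.79926)/ln(1.02233) ≈ 10.145, so the balance reaches zero during payment 11.

11 months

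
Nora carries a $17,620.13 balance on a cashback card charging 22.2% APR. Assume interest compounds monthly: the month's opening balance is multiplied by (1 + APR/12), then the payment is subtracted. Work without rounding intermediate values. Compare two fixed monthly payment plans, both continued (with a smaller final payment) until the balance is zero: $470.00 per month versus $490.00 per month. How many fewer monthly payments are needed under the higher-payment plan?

5 fewer payments

Monthly rate r = 22.2%/12 = 1.85% = 0.0185.
At $470.00/mo: n = ⌈−ln(1 − rB₀/P)/ln(1+r)⌉ = 65 payments (last $245.85); total interest = total paid − $17,620.13 = $12,705.72.
At $490.00/mo: 60 payments (last $344.28); total interest $11,634.15.
Payments saved = 65 − 60 = 5.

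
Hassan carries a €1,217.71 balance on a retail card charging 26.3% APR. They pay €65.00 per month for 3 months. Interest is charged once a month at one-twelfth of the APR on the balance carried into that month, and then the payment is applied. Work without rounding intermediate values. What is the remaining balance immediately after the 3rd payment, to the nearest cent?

€1,100.24

Monthly rate r = 26.3%/12 = 2.19167% = 0.0219167.
Each month: B ← B·(1+r) − €65.00.
Month 1: interest €26.69; balance after payment €1,179.40.
Month 2: interest €25.85; balance after payment €1,140.25.
Month 3: interest €24.99; balance after payment €1,100.24.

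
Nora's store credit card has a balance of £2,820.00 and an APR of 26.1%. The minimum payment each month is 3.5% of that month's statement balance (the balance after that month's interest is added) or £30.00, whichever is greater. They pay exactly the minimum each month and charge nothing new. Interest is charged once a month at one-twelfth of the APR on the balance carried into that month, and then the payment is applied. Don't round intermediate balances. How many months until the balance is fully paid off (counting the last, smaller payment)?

Monthly rate r = 26.1%/12 = 2.175% = 0.02175.
While 3.5% of the post-interest balance exceeds £30.00, each month B ← (B·(1+r))·(1 − 0.035), i.e. B shrinks by the factor (1+r)·0.965 = 0.98599.
This holds for months 1–86. Entering month 87 the balance is £837.99; 3.5% of the post-interest balance is now below £30.00, so the flat £30.00 minimum applies from here.
From month 87 a fixed £30.00 at rate r clears £837.99 in 44 more payments. Total: 86 + 44 = 130 months.

130 months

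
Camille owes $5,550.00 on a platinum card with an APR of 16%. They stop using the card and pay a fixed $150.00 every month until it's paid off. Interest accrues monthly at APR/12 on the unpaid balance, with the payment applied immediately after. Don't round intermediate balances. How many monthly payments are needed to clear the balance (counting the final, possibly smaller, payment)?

Monthly rate r = 16%/12 = 1.33333% = 0.0133333.
Recurrence: B ← B·(1+r) − $150.00.
Month 1: interest $74.00; balance after payment $5,474.00.
Month 2: interest $72.99; balance after payment $5,396.99.
Closed form: n = −ln(1 − rB₀/P)/ln(1+r) = −ln(0.50667)/ln(1.01333) ≈ 51.332, so the balance reaches zero during payment 52.

52 payments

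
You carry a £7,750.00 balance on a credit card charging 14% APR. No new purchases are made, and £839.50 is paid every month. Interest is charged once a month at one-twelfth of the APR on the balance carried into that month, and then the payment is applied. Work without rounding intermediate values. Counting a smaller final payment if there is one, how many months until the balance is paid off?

10 months

Monthly rate r = 14%/12 = 1.16667% = 0.0116667.
Recurrence: B ← B·(1+r) − £839.50.
Month 1: interest £90.42; balance after payment £7,000.92.
Month 2: interest £81.68; balance after payment £6,243.09.
Closed form: n = −ln(1 − rB₀/P)/ln(1+r) = −ln(0.8923)/ln(1.01167) ≈ 9.825, so the balance reaches zero during payment 10.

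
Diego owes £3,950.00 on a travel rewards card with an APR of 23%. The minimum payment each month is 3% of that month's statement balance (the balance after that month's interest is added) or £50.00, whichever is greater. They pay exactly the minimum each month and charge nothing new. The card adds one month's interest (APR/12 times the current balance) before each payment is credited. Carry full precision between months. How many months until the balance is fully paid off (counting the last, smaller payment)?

129 months

Monthly rate r = 23%/12 = 1.91667% = 0.0191667.
While 3% of the post-interest balance exceeds £50.00, each month B ← (B·(1+r))·(1 − 0.03), i.e. B shrinks by the factor (1+r)·0.97 = 0.98859.
This holds for months 1–77. Entering month 78 the balance is £1,632.68; 3% of the post-interest balance is now below £50.00, so the flat £50.00 minimum applies from here.
From month 78 a fixed £50.00 at rate r clears £1,632.68 in 52 more payments. Total: 77 + 52 = 129 months.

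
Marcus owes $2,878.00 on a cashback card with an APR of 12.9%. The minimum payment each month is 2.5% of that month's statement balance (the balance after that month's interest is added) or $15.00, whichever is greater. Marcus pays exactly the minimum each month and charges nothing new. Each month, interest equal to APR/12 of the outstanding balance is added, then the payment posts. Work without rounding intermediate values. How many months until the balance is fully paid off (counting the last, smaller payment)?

160 months

Monthly rate r = 12.9%/12 = 1.075% = 0.01075.
While 2.5% of the post-interest balance exceeds $15.00, each month B ← (B·(1+r))·(1 − 0.025), i.e. B shrinks by the factor (1+r)·0.975 = 0.98548.
This holds for months 1–108. Entering month 109 the balance is $593.08; 2.5% of the post-interest balance is now below $15.00, so the flat $15.00 minimum applies from here.
From month 109 a fixed $15.00 at rate r clears $593.08 in 52 more payments. Total: 108 + 52 = 160 months.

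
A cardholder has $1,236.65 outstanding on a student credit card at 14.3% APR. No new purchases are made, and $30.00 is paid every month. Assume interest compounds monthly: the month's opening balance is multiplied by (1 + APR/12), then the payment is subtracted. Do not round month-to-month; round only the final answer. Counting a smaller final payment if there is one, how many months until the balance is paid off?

58 months

Monthly rate r = 14.3%/12 = 1.19167% = 0.0119167.
Recurrence: B ← B·(1+r) − $30.00.
Month 1: interest $14.74; balance after payment $1,221.39.
Month 2: interest $14.55; balance after payment $1,205.94.
Closed form: n = −ln(1 − rB₀/P)/ln(1+r) = −ln(0.50878)/ln(1.01192) ≈ 57.043, so the balance reaches zero during payment 58.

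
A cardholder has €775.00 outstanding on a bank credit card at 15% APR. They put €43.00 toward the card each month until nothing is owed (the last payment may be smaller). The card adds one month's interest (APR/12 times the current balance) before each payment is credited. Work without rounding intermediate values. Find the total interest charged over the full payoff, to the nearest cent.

Monthly rate r = 15%/12 = 1.25% = 0.0125.
Payoff takes n = ⌈−ln(1 − rB₀/P)/ln(1+r)⌉ = ⌈20.549⌉ = 21 payments; the last is €23.66.
Total paid = 20·€43.00 + €23.66 = €883.66.
Total interest = total paid − principal = €883.66 − €775.00 = €108.66.

€108.66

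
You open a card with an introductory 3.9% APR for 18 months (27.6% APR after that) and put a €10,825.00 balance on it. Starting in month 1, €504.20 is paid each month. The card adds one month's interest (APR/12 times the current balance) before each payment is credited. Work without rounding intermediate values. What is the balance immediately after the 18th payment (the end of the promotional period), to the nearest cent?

€2,145.35

Promo months 1–18 at r₀ = 3.9%/12 = 0.00325; months 19+ at r₁ = 27.6%/12 = 0.023.
After month 18: iterate B ← B·(1+r₀) − €504.20 for 18 months → €2,145.35.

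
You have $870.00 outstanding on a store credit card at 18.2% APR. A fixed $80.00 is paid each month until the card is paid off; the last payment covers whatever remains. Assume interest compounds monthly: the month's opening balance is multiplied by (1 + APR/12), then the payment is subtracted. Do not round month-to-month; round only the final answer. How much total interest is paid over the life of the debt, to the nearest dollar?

Monthly rate r = 18.2%/12 = 1.51667% = 0.0151667.
Payoff takes n = ⌈−ln(1 − rB₀/P)/ln(1+r)⌉ = ⌈11.974⌉ = 12 payments; the last is $77.97.
Total paid = 11·$80.00 + $77.97 = $957.97.
Total interest = total paid − principal = $957.97 − $870.00 = $87.97.

$88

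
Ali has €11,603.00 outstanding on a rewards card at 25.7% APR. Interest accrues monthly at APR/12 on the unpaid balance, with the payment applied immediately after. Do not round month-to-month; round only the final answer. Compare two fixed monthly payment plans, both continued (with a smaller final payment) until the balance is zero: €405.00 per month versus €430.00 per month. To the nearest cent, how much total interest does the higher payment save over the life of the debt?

Monthly rate r = 25.7%/12 = 2.14167% = 0.0214167.
At €405.00/mo: n = ⌈−ln(1 − rB₀/P)/ln(1+r)⌉ = 45 payments (last €352.75); total interest = total paid − €11,603.00 = €6,569.75.
At €430.00/mo: 41 payments (last €303.18); total interest €5,900.18.
Interest saved = €6,569.75 − €5,900.18 = €669.57.

€669.57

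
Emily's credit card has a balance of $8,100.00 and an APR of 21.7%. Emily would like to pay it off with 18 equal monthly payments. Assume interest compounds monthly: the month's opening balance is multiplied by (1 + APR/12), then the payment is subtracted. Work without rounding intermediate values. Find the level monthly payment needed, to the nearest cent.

Monthly rate r = 21.7%/12 = 1.80833% = 0.0180833.
Level-payment amortization: P = B₀·r / (1 − (1+r)^(−n)) = 8100.00·0.0180833 / (1 − 1.01808^(−18)).
Denominator 1 − (1+r)^(−18) = 0.275730663.
P = 146.475 / 0.275730663 ≈ 531.22.

$531.22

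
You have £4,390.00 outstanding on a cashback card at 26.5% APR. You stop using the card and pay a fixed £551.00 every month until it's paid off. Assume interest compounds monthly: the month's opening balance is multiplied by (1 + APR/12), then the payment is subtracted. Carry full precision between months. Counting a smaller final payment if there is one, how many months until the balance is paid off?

Monthly rate r = 26.5%/12 = 2.20833% = 0.0220833.
Recurrence: B ← B·(1+r) − £551.00.
Month 1: interest £96.95; balance after payment £3,935.95.
Month 2: interest £86.92; balance after payment £3,471.86.
Closed form: n = −ln(1 − rB₀/P)/ln(1+r) = −ln(0.82405)/ln(1.02208) ≈ 8.860, so the balance reaches zero during payment 9.

9 months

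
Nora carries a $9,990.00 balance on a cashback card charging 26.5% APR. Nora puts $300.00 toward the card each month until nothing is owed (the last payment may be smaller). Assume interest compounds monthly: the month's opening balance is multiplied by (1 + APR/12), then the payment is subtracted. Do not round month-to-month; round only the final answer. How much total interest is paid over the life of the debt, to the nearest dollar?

Monthly rate r = 26.5%/12 = 2.20833% = 0.0220833.
Payoff takes n = ⌈−ln(1 − rB₀/P)/ln(1+r)⌉ = ⌈60.863⌉ = 61 payments; the last is $259.41.
Total paid = 60·$300.00 + $259.41 = $18,259.41.
Total interest = total paid − principal = $18,259.41 − $9,990.00 = $8,269.41.

$8,269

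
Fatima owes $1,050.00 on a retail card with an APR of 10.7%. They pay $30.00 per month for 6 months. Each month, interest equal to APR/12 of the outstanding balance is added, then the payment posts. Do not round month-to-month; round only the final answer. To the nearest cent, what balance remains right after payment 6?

Monthly rate r = 10.7%/12 = 0.891667% = 0.00891667.
Each month: B ← B·(1+r) − $30.00.
Month 1: interest $9.36; balance after payment $1,029.36.
Month 2: interest $9.18; balance after payment $1,008.54.
Month 3: interest $8.99; balance after payment $987.53.
Month 4: interest $8.81; balance after payment $966.34.
Month 5: interest $8.62; balance after payment $944.96.
Month 6: interest $8.43; balance after payment $923.38.

$923.38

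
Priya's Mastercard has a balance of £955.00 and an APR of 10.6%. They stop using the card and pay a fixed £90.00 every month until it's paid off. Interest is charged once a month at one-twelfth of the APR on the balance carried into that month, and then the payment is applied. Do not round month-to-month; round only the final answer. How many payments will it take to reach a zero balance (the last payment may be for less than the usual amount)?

12 months

Monthly rate r = 10.6%/12 = 0.883333% = 0.00883333.
Recurrence: B ← B·(1+r) − £90.00.
Month 1: interest £8.44; balance after payment £873.44.
Month 2: interest £7.72; balance after payment £791.15.
Closed form: n = −ln(1 − rB₀/P)/ln(1+r) = −ln(0.90627)/ln(1.00883) ≈ 11.191, so the balance reaches zero during payment 12.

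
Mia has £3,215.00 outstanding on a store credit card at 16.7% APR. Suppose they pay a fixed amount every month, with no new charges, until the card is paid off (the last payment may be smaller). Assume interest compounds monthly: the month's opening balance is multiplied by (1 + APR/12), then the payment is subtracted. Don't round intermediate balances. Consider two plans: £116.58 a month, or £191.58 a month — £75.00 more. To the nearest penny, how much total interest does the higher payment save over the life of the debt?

Monthly rate r = 16.7%/12 = 1.39167% = 0.0139167.
At £116.58/mo: n = ⌈−ln(1 − rB₀/P)/ln(1+r)⌉ = 36 payments (last £3.74); total interest = total paid − £3,215.00 = £869.04.
At £191.58/mo: 20 payments (last £47.13); total interest £472.15.
Interest saved = £869.04 − £472.15 = £396.89.

£396.89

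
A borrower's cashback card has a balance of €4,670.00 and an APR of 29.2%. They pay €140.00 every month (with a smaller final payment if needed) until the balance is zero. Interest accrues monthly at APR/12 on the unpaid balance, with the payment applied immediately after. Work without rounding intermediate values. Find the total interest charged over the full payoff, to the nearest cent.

€5,053.14

Monthly rate r = 29.2%/12 = 2.43333% = 0.0243333.
Payoff takes n = ⌈−ln(1 − rB₀/P)/ln(1+r)⌉ = ⌈69.448⌉ = 70 payments; the last is €63.14.
Total paid = 69·€140.00 + €63.14 = €9,723.14.
Total interest = total paid − principal = €9,723.14 − €4,670.00 = €5,053.14.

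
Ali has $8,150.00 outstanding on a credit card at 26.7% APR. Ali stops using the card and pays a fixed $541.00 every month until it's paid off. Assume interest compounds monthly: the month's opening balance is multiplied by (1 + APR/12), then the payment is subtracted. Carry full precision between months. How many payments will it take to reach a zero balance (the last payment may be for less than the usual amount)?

19 payments

Monthly rate r = 26.7%/12 = 2.225% = 0.02225.
Recurrence: B ← B·(1+r) − $541.00.
Month 1: interest $181.34; balance after payment $7,790.34.
Month 2: interest $173.34; balance after payment $7,422.67.
Closed form: n = −ln(1 − rB₀/P)/ln(1+r) = −ln(0.66481)/ln(1.02225) ≈ 18.552, so the balance reaches zero during payment 19.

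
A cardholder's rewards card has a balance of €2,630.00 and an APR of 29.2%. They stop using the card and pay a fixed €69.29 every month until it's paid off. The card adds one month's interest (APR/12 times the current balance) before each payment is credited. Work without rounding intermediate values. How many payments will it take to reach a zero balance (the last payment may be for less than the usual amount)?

Monthly rate r = 29.2%/12 = 2.43333% = 0.0243333.
Recurrence: B ← B·(1+r) − €69.29.
Month 1: interest €64.00; balance after payment €2,624.71.
Month 2: interest €63.87; balance after payment €2,619.28.
Closed form: n = −ln(1 − rB₀/P)/ln(1+r) = −ln(0.076394)/ln(1.02433) ≈ 106.973, so the balance reaches zero during payment 107.

107 months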